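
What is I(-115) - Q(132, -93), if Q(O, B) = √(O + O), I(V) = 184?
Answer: 184 - 2*√66 ≈ 167.75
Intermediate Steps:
Q(O, B) = √2*√O (Q(O, B) = √(2*O) = √2*√O)
I(-115) - Q(132, -93) = 184 - √2*√132 = 184 - √2*2*√33 = 184 - 2*√66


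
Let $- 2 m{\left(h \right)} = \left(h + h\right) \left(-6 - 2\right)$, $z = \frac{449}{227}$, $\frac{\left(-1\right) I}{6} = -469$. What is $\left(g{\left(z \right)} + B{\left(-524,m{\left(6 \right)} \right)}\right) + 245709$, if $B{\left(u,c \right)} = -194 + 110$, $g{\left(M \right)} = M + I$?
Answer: $\frac{56396102}{227} \approx 2.4844 \cdot 10^{5}$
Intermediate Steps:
$I = 2814$ ($I = \left(-6\right) \left(-469\right) = 2814$)
$z = \frac{449}{227}$ ($z = 449 \cdot \frac{1}{227} = \frac{449}{227} \approx 1.978$)
$m{\left(h \right)} = 8 h$ ($m{\left(h \right)} = - \frac{\left(h + h\right) \left(-6 - 2\right)}{2} = - \frac{2 h \left(-8\right)}{2} = - \frac{\left(-16\right) h}{2} = 8 h$)
$g{\left(M \right)} = 2814 + M$ ($g{\left(M \right)} = M + 2814 = 2814 + M$)
$B{\left(u,c \right)} = -84$
$\left(g{\left(z \right)} + B{\left(-524,m{\left(6 \right)} \right)}\right) + 245709 = \left(\left(2814 + \frac{449}{227}\right) - 84\right) + 245709 = \left(\frac{639227}{227} - 84\right) + 245709 = \frac{620159}{227} + 245709 = \frac{56396102}{227}$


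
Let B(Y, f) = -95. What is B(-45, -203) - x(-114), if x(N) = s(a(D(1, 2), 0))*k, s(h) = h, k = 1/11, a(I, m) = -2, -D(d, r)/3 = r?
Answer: -1043/11 ≈ -94.818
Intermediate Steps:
D(d, r) = -3*r
k = 1/11 ≈ 0.090909
x(N) = -2/11 (x(N) = -2*1/11 = -2/11)
B(-45, -203) - x(-114) = -95 - 1*(-2/11) = -95 + 2/11 = -1043/11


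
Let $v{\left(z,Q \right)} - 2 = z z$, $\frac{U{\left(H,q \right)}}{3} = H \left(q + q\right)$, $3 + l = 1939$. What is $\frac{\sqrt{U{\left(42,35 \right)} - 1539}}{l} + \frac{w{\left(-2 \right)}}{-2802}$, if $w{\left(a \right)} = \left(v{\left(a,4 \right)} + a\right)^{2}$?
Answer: $- \frac{8}{1401} + \frac{3 \sqrt{809}}{1936} \approx 0.038365$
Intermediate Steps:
$l = 1936$ ($l = -3 + 1939 = 1936$)
$U{\left(H,q \right)} = 6 H q$ ($U{\left(H,q \right)} = 3 H \left(q + q\right) = 3 H 2 q = 3 \cdot 2 H q = 6 H q$)
$v{\left(z,Q \right)} = 2 + z^{2}$ ($v{\left(z,Q \right)} = 2 + z z = 2 + z^{2}$)
$w{\left(a \right)} = \left(2 + a + a^{2}\right)^{2}$ ($w{\left(a \right)} = \left(\left(2 + a^{2}\right) + a\right)^{2} = \left(2 + a + a^{2}\right)^{2}$)
$\frac{\sqrt{U{\left(42,35 \right)} - 1539}}{l} + \frac{w{\left(-2 \right)}}{-2802} = \frac{\sqrt{6 \cdot 42 \cdot 35 - 1539}}{1936} + \frac{\left(2 - 2 + \left(-2\right)^{2}\right)^{2}}{-2802} = \sqrt{8820 - 1539} \cdot \frac{1}{1936} + \left(2 - 2 + 4\right)^{2} \left(- \frac{1}{2802}\right) = \sqrt{7281} \cdot \frac{1}{1936} + 4^{2} \left(- \frac{1}{2802}\right) = 3 \sqrt{809} \cdot \frac{1}{1936} + 16 \left(- \frac{1}{2802}\right) = \frac{3 \sqrt{809}}{1936} - \frac{8}{1401} = - \frac{8}{1401} + \frac{3 \sqrt{809}}{1936}$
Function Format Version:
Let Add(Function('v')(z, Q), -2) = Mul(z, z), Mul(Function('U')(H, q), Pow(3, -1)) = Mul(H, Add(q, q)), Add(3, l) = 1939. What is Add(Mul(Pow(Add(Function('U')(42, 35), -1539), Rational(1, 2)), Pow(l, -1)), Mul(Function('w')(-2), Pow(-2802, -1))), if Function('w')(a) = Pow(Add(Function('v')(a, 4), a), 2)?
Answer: Add(Rational(-8, 1401), Mul(Rational(3, 1936), Pow(809, Rational(1, 2)))) ≈ 0.038365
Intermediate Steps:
l = 1936 (l = Add(-3, 1939) = 1936)
Function('U')(H, q) = Mul(6, H, q) (Function('U')(H, q) = Mul(3, Mul(H, Add(q, q))) = Mul(3, Mul(H, Mul(2, q))) = Mul(3, Mul(2, H, q)) = Mul(6, H, q))
Function('v')(z, Q) = Add(2, Pow(z, 2)) (Function('v')(z, Q) = Add(2, Mul(z, z)) = Add(2, Pow(z, 2)))
Function('w')(a) = Pow(Add(2, a, Pow(a, 2)), 2) (Function('w')(a) = Pow(Add(Add(2, Pow(a, 2)), a), 2) = Pow(Add(2, a, Pow(a, 2)), 2))
Add(Mul(Pow(Add(Function('U')(42, 35), -1539), Rational(1, 2)), Pow(l, -1)), Mul(Function('w')(-2), Pow(-2802, -1))) = Add(Mul(Pow(Add(Mul(6, 42, 35), -1539), Rational(1, 2)), Pow(1936, -1)), Mul(Pow(Add(2, -2, Pow(-2, 2)), 2), Pow(-2802, -1))) = Add(Mul(Pow(Add(8820, -1539), Rational(1, 2)), Rational(1, 1936)), Mul(Pow(Add(2, -2, 4), 2), Rational(-1, 2802))) = Add(Mul(Pow(7281, Rational(1, 2)), Rational(1, 1936)), Mul(Pow(4, 2), Rational(-1, 2802))) = Add(Mul(Mul(3, Pow(809, Rational(1, 2))), Rational(1, 1936)), Mul(16, Rational(-1, 2802))) = Add(Mul(Rational(3, 1936), Pow(809, Rational(1, 2))), Rational(-8, 1401)) = Add(Rational(-8, 1401), Mul(Rational(3, 1936), Pow(809, Rational(1, 2))))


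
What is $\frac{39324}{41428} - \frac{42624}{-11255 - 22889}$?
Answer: $\frac{24285201}{11050919} \approx 2.1976$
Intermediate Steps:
$\frac{39324}{41428} - \frac{42624}{-11255 - 22889} = 39324 \cdot \frac{1}{41428} - \frac{42624}{-11255 - 22889} = \frac{9831}{10357} - \frac{42624}{-34144} = \frac{9831}{10357} - - \frac{1332}{1067} = \frac{9831}{10357} + \frac{1332}{1067} = \frac{24285201}{11050919}$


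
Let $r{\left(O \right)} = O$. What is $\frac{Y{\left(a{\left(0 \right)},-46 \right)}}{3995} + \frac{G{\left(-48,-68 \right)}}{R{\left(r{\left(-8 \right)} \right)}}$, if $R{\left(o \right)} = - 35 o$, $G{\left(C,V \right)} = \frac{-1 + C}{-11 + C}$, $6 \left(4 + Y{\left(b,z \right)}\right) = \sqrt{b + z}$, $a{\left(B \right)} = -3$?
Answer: $\frac{741}{377128} + \frac{7 i}{23970} \approx 0.0019648 + 0.00029203 i$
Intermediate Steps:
$Y{\left(b,z \right)} = -4 + \frac{\sqrt{b + z}}{6}$
$G{\left(C,V \right)} = \frac{-1 + C}{-11 + C}$
$\frac{Y{\left(a{\left(0 \right)},-46 \right)}}{3995} + \frac{G{\left(-48,-68 \right)}}{R{\left(r{\left(-8 \right)} \right)}} = \frac{-4 + \frac{\sqrt{-3 - 46}}{6}}{3995} + \frac{\frac{1}{-11 - 48} \left(-1 - 48\right)}{\left(-35\right) \left(-8\right)} = \left(-4 + \frac{\sqrt{-49}}{6}\right) \frac{1}{3995} + \frac{\frac{1}{-59} \left(-49\right)}{280} = \left(-4 + \frac{7 i}{6}\right) \frac{1}{3995} + \left(- \frac{1}{59}\right) \left(-49\right) \frac{1}{280} = \left(-4 + \frac{7 i}{6}\right) \frac{1}{3995} + \frac{49}{59} \cdot \frac{1}{280} = \left(- \frac{4}{3995} + \frac{7 i}{23970}\right) + \frac{7}{2360} = \frac{741}{377128} + \frac{7 i}{23970}$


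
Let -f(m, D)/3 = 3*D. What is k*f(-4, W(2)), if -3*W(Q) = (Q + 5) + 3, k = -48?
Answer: -1440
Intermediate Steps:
W(Q) = -8/3 - Q/3 (W(Q) = -((Q + 5) + 3)/3 = -((5 + Q) + 3)/3 = -(8 + Q)/3 = -8/3 - Q/3)
f(m, D) = -9*D
k*f(-4, W(2)) = -(-432)*(-8/3 - ⅓*2) = -(-432)*(-8/3 - ⅔) = -(-432)*(-10)/3 = -48*30 = -1440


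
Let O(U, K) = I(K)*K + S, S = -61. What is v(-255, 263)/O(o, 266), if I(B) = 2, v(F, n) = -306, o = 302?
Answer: -102/157 ≈ -0.64968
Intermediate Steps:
O(U, K) = -61 + 2*K (O(U, K) = 2*K - 61 = -61 + 2*K)
v(-255, 263)/O(o, 266) = -306/(-61 + 2*266) = -306/(-61 + 532) = -306/471 = -306*1/471 = -102/157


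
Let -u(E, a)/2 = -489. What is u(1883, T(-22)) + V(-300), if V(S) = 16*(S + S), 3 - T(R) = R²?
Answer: -8622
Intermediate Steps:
T(R) = 3 - R²
u(E, a) = 978 (u(E, a) = -2*(-489) = 978)
V(S) = 32*S (V(S) = 16*(2*S) = 32*S)
u(1883, T(-22)) + V(-300) = 978 + 32*(-300) = 978 - 9600 = -8622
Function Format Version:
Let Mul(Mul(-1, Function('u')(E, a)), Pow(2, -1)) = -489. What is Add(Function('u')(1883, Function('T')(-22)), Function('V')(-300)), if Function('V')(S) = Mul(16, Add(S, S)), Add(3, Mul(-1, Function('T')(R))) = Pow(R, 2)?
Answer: -8622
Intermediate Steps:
Function('T')(R) = Add(3, Mul(-1, Pow(R, 2)))
Function('u')(E, a) = 978 (Function('u')(E, a) = Mul(-2, -489) = 978)
Function('V')(S) = Mul(32, S) (Function('V')(S) = Mul(16, Mul(2, S)) = Mul(32, S))
Add(Function('u')(1883, Function('T')(-22)), Function('V')(-300)) = Add(978, Mul(32, -300)) = Add(978, -9600) = -8622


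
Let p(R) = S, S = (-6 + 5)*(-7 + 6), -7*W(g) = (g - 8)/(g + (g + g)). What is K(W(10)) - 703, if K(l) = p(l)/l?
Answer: -808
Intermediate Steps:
W(g) = -(-8 + g)/(21*g) (W(g) = -(g - 8)/(7*(g + (g + g))) = -(-8 + g)/(7*(g + 2*g)) = -(-8 + g)/(7*(3*g)) = -(-8 + g)*1/(3*g)/7 = -(-8 + g)/(21*g))
S = 1 (S = -1*(-1) = 1)
p(R) = 1
K(l) = 1/l
K(W(10)) - 703 = 1/((1/21)*(8 - 1*10)/10) - 703 = 1/((1/21)*(⅒)*(8 - 10)) - 703 = 1/((1/21)*(⅒)*(-2)) - 703 = 1/(-1/105) - 703 = -105 - 703 = -808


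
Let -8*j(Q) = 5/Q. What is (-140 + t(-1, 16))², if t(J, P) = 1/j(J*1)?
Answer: 478864/25 ≈ 19155.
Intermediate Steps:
j(Q) = -5/(8*Q)
t(J, P) = -8*J/5 (t(J, P) = 1/(-5/(8*J)) = -8*J/5)
(-140 + t(-1, 16))² = (-140 - 8/5*(-1))² = (-140 + 8/5)² = (-692/5)² = 478864/25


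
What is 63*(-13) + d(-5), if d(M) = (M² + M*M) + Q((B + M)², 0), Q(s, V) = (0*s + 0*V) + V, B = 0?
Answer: -769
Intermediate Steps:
Q(s, V) = V (Q(s, V) = (0 + 0) + V = 0 + V = V)
d(M) = 2*M² (d(M) = (M² + M*M) + 0 = (M² + M²) + 0 = 2*M² + 0 = 2*M²)
63*(-13) + d(-5) = 63*(-13) + 2*(-5)² = -819 + 2*25 = -819 + 50 = -769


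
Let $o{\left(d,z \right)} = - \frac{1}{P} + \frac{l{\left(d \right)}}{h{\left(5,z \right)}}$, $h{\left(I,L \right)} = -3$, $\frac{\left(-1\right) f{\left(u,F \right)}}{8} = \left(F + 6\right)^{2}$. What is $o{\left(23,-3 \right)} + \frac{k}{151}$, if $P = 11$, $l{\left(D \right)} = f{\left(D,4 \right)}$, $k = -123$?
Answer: $\frac{1324288}{4983} \approx 265.76$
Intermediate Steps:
$f{\left(u,F \right)} = - 8 \left(6 + F\right)^{2}$ ($f{\left(u,F \right)} = - 8 \left(F + 6\right)^{2} = - 8 \left(6 + F\right)^{2}$)
$l{\left(D \right)} = -800$ ($l{\left(D \right)} = - 8 \left(6 + 4\right)^{2} = - 8 \cdot 10^{2} = \left(-8\right) 100 = -800$)
$o{\left(d,z \right)} = \frac{8797}{33}$ ($o{\left(d,z \right)} = - \frac{1}{11} - \frac{800}{-3} = \left(-1\right) \frac{1}{11} - - \frac{800}{3} = - \frac{1}{11} + \frac{800}{3} = \frac{8797}{33}$)
$o{\left(23,-3 \right)} + \frac{k}{151} = \frac{8797}{33} - \frac{123}{151} = \frac{1324288}{4983}$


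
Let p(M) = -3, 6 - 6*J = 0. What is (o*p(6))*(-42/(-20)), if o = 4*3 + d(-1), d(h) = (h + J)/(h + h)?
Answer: -378/5 ≈ -75.600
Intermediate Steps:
J = 1 (J = 1 - ⅙*0 = 1 + 0 = 1)
d(h) = (1 + h)/(2*h) (d(h) = (h + 1)/(h + h) = (1 + h)/((2*h)) = (1 + h)*(1/(2*h)) = (1 + h)/(2*h))
o = 12 (o = 4*3 + (½)*(1 - 1)/(-1) = 12 + (½)*(-1)*0 = 12 + 0 = 12)
(o*p(6))*(-42/(-20)) = (12*(-3))*(-42/(-20)) = -(-1512)*(-1)/20 = -36*21/10 = -378/5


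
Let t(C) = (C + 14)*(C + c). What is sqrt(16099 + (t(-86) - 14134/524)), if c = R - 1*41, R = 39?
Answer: sqrt(1538176586)/262 ≈ 149.69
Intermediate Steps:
c = -2 (c = 39 - 1*41 = 39 - 41 = -2)
t(C) = (-2 + C)*(14 + C) (t(C) = (C + 14)*(C - 2) = (14 + C)*(-2 + C) = (-2 + C)*(14 + C))
sqrt(16099 + (t(-86) - 14134/524)) = sqrt(16099 + ((-28 + (-86)**2 + 12*(-86)) - 14134/524)) = sqrt(16099 + ((-28 + 7396 - 1032) - 14134*1/524)) = sqrt(16099 + (6336 - 7067/262)) = sqrt(16099 + 1652965/262) = sqrt(5870903/262) = sqrt(1538176586)/262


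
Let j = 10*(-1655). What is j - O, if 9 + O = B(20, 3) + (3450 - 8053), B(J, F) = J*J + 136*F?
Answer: -12746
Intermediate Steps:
j = -16550
B(J, F) = J² + 136*F
O = -3804 (O = -9 + ((20² + 136*3) + (3450 - 8053)) = -9 + ((400 + 408) - 4603) = -9 + (808 - 4603) = -9 - 3795 = -3804)
j - O = -16550 - 1*(-3804) = -16550 + 3804 = -12746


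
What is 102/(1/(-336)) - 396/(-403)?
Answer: -13811220/403 ≈ -34271.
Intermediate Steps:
102/(1/(-336)) - 396/(-403) = 102/(-1/336) - 396*(-1/403) = 102*(-336) + 396/403 = -34272 + 396/403 = -13811220/403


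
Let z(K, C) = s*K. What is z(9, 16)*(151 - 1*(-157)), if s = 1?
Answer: 2772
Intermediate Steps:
z(K, C) = K (z(K, C) = 1*K = K)
z(9, 16)*(151 - 1*(-157)) = 9*(151 - 1*(-157)) = 9*(151 + 157) = 9*308 = 2772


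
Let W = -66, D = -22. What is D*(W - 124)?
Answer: 4180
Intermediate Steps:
D*(W - 124) = -22*(-66 - 124) = -22*(-190) = 4180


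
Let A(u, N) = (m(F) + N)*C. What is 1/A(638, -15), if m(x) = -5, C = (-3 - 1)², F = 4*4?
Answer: -1/320 ≈ -0.0031250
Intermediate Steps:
F = 16
C = 16 (C = (-4)² = 16)
A(u, N) = -80 + 16*N (A(u, N) = (-5 + N)*16 = -80 + 16*N)
1/A(638, -15) = 1/(-80 + 16*(-15)) = 1/(-80 - 240) = 1/(-320) = -1/320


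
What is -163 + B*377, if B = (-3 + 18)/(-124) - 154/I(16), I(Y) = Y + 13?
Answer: -274115/124 ≈ -2210.6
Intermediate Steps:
I(Y) = 13 + Y
B = -19531/3596 (B = (-3 + 18)/(-124) - 154/(13 + 16) = 15*(-1/124) - 154/29 = -15/124 - 154*1/29 = -15/124 - 154/29 = -19531/3596 ≈ -5.4313)
-163 + B*377 = -163 - 19531/3596*377 = -163 - 253903/124 = -274115/124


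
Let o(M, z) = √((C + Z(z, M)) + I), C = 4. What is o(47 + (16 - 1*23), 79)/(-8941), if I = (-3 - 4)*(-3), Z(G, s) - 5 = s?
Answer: -√70/8941 ≈ -0.00093576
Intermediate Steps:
Z(G, s) = 5 + s
I = 21 (I = -7*(-3) = 21)
o(M, z) = √(30 + M) (o(M, z) = √((4 + (5 + M)) + 21) = √((9 + M) + 21) = √(30 + M))
o(47 + (16 - 1*23), 79)/(-8941) = √(30 + (47 + (16 - 1*23)))/(-8941) = √(30 + (47 + (16 - 23)))*(-1/8941) = √(30 + (47 - 7))*(-1/8941) = √(30 + 40)*(-1/8941) = √70*(-1/8941) = -√70/8941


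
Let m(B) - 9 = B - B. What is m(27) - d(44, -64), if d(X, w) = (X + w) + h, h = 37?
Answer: -8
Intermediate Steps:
m(B) = 9 (m(B) = 9 + (B - B) = 9 + 0 = 9)
d(X, w) = 37 + X + w (d(X, w) = (X + w) + 37 = 37 + X + w)
m(27) - d(44, -64) = 9 - (37 + 44 - 64) = 9 - 1*17 = 9 - 17 = -8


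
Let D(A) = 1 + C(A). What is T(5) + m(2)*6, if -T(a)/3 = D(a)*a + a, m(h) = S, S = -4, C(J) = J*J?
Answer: -429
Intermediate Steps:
C(J) = J²
m(h) = -4
D(A) = 1 + A²
T(a) = -3*a - 3*a*(1 + a²) (T(a) = -3*((1 + a²)*a + a) = -3*(a*(1 + a²) + a) = -3*(a + a*(1 + a²)) = -3*a - 3*a*(1 + a²))
T(5) + m(2)*6 = -3*5*(2 + 5²) - 4*6 = -3*5*(2 + 25) - 24 = -3*5*27 - 24 = -405 - 24 = -429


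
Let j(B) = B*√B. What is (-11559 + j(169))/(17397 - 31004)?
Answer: 9362/13607 ≈ 0.68803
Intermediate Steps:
j(B) = B^(3/2)
(-11559 + j(169))/(17397 - 31004) = (-11559 + 169^(3/2))/(17397 - 31004) = (-11559 + 2197)/(-13607) = -9362*(-1/13607) = 9362/13607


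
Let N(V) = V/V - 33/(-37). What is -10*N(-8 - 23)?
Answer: -700/37 ≈ -18.919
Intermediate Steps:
N(V) = 70/37 (N(V) = 1 - 33*(-1/37) = 1 + 33/37 = 70/37)
-10*N(-8 - 23) = -10*70/37 = -700/37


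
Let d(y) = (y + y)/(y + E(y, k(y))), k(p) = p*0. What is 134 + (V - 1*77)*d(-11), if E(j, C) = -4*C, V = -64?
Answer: -148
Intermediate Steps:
k(p) = 0
d(y) = 2 (d(y) = (y + y)/(y - 4*0) = (2*y)/(y + 0) = (2*y)/y = 2)
134 + (V - 1*77)*d(-11) = 134 + (-64 - 1*77)*2 = 134 + (-64 - 77)*2 = 134 - 141*2 = 134 - 282 = -148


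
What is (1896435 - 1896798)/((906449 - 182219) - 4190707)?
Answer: 363/3466477 ≈ 0.00010472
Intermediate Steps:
(1896435 - 1896798)/((906449 - 182219) - 4190707) = -363/(724230 - 4190707) = -363/(-3466477) = -363*(-1/3466477) = 363/3466477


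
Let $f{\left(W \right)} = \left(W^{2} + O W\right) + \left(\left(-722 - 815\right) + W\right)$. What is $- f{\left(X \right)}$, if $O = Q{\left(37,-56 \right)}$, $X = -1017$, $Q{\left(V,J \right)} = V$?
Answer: $-994106$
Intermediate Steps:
$O = 37$
$f{\left(W \right)} = -1537 + W^{2} + 38 W$ ($f{\left(W \right)} = \left(W^{2} + 37 W\right) + \left(\left(-722 - 815\right) + W\right) = \left(W^{2} + 37 W\right) + \left(-1537 + W\right) = -1537 + W^{2} + 38 W$)
$- f{\left(X \right)} = - (-1537 + \left(-1017\right)^{2} + 38 \left(-1017\right)) = - (-1537 + 1034289 - 38646) = \left(-1\right) 994106 = -994106$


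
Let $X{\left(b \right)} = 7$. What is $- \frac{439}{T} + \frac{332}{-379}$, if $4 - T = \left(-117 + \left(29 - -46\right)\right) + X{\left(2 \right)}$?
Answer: $- \frac{179329}{14781} \approx -12.132$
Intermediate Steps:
$T = 39$ ($T = 4 - \left(\left(-117 + \left(29 - -46\right)\right) + 7\right) = 4 - \left(\left(-117 + \left(29 + 46\right)\right) + 7\right) = 4 - \left(\left(-117 + 75\right) + 7\right) = 4 - \left(-42 + 7\right) = 4 - -35 = 4 + 35 = 39$)
$- \frac{439}{T} + \frac{332}{-379} = - \frac{439}{39} + \frac{332}{-379} = \left(-439\right) \frac{1}{39} + 332 \left(- \frac{1}{379}\right) = - \frac{439}{39} - \frac{332}{379} = - \frac{179329}{14781}$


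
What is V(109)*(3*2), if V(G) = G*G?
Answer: 71286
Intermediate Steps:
V(G) = G**2
V(109)*(3*2) = 109**2*(3*2) = 11881*6 = 71286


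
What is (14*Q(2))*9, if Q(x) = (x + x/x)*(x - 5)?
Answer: -1134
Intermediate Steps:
Q(x) = (1 + x)*(-5 + x) (Q(x) = (x + 1)*(-5 + x) = (1 + x)*(-5 + x))
(14*Q(2))*9 = (14*(-5 + 2² - 4*2))*9 = (14*(-5 + 4 - 8))*9 = (14*(-9))*9 = -126*9 = -1134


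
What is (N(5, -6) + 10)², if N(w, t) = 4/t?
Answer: 784/9 ≈ 87.111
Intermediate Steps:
(N(5, -6) + 10)² = (4/(-6) + 10)² = (4*(-⅙) + 10)² = (-⅔ + 10)² = (28/3)² = 784/9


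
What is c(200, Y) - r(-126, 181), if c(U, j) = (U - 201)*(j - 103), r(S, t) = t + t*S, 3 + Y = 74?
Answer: 22657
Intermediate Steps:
Y = 71 (Y = -3 + 74 = 71)
r(S, t) = t + S*t
c(U, j) = (-201 + U)*(-103 + j)
c(200, Y) - r(-126, 181) = (20703 - 201*71 - 103*200 + 200*71) - 181*(1 - 126) = (20703 - 14271 - 20600 + 14200) - 181*(-125) = 32 - 1*(-22625) = 32 + 22625 = 22657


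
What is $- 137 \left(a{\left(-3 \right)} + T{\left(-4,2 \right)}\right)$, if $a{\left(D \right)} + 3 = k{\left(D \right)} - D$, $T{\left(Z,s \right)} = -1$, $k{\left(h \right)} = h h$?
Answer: $-1096$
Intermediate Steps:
$k{\left(h \right)} = h^{2}$
$a{\left(D \right)} = -3 + D^{2} - D$ ($a{\left(D \right)} = -3 + \left(D^{2} - D\right) = -3 + D^{2} - D$)
$- 137 \left(a{\left(-3 \right)} + T{\left(-4,2 \right)}\right) = - 137 \left(\left(-3 + \left(-3\right)^{2} - -3\right) - 1\right) = - 137 \left(\left(-3 + 9 + 3\right) - 1\right) = - 137 \left(9 - 1\right) = \left(-137\right) 8 = -1096$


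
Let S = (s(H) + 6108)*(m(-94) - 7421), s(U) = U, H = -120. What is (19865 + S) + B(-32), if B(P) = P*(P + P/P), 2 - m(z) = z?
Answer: -43841243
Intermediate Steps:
m(z) = 2 - z
S = -43862100 (S = (-120 + 6108)*((2 - 1*(-94)) - 7421) = 5988*((2 + 94) - 7421) = 5988*(96 - 7421) = 5988*(-7325) = -43862100)
B(P) = P*(1 + P) (B(P) = P*(P + 1) = P*(1 + P))
(19865 + S) + B(-32) = (19865 - 43862100) - 32*(1 - 32) = -43842235 - 32*(-31) = -43842235 + 992 = -43841243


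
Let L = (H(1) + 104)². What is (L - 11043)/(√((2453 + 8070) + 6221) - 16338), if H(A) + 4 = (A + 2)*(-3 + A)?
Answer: 2575569/19065250 + 2207*√4186/133456750 ≈ 0.13616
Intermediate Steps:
H(A) = -4 + (-3 + A)*(2 + A) (H(A) = -4 + (A + 2)*(-3 + A) = -4 + (2 + A)*(-3 + A) = -4 + (-3 + A)*(2 + A))
L = 8836 (L = ((-10 + 1² - 1*1) + 104)² = ((-10 + 1 - 1) + 104)² = (-10 + 104)² = 94² = 8836)
(L - 11043)/(√((2453 + 8070) + 6221) - 16338) = (8836 - 11043)/(√((2453 + 8070) + 6221) - 16338) = -2207/(√(10523 + 6221) - 16338) = -2207/(√16744 - 16338) = -2207/(2*√4186 - 16338) = -2207/(-16338 + 2*√4186)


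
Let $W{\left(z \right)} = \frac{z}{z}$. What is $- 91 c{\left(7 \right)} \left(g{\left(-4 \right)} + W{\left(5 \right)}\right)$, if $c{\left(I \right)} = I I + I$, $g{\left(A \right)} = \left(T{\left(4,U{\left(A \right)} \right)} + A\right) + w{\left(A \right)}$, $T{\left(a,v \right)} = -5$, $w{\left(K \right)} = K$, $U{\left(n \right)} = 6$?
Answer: $61152$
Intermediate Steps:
$W{\left(z \right)} = 1$
$g{\left(A \right)} = -5 + 2 A$ ($g{\left(A \right)} = \left(-5 + A\right) + A = -5 + 2 A$)
$c{\left(I \right)} = I + I^{2}$ ($c{\left(I \right)} = I^{2} + I = I + I^{2}$)
$- 91 c{\left(7 \right)} \left(g{\left(-4 \right)} + W{\left(5 \right)}\right) = - 91 \cdot 7 \left(1 + 7\right) \left(\left(-5 + 2 \left(-4\right)\right) + 1\right) = - 91 \cdot 7 \cdot 8 \left(\left(-5 - 8\right) + 1\right) = \left(-91\right) 56 \left(-13 + 1\right) = \left(-5096\right) \left(-12\right) = 61152$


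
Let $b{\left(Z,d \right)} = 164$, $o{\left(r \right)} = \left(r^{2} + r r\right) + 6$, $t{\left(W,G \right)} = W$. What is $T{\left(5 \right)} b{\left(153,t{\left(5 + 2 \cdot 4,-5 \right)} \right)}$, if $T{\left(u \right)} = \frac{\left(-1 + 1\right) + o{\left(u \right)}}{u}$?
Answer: $\frac{9184}{5} \approx 1836.8$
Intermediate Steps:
$o{\left(r \right)} = 6 + 2 r^{2}$ ($o{\left(r \right)} = \left(r^{2} + r^{2}\right) + 6 = 2 r^{2} + 6 = 6 + 2 r^{2}$)
$T{\left(u \right)} = \frac{6 + 2 u^{2}}{u}$ ($T{\left(u \right)} = \frac{\left(-1 + 1\right) + \left(6 + 2 u^{2}\right)}{u} = \frac{0 + \left(6 + 2 u^{2}\right)}{u} = \frac{6 + 2 u^{2}}{u}$)
$T{\left(5 \right)} b{\left(153,t{\left(5 + 2 \cdot 4,-5 \right)} \right)} = \left(2 \cdot 5 + \frac{6}{5}\right) 164 = \left(10 + 6 \cdot \frac{1}{5}\right) 164 = \left(10 + \frac{6}{5}\right) 164 = \frac{56}{5} \cdot 164 = \frac{9184}{5}$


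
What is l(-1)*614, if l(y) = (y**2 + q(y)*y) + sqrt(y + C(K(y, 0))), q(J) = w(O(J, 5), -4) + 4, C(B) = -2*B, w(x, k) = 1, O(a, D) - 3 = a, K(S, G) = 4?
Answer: -2456 + 1842*I ≈ -2456.0 + 1842.0*I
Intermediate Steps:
O(a, D) = 3 + a
q(J) = 5 (q(J) = 1 + 4 = 5)
l(y) = y**2 + sqrt(-8 + y) + 5*y (l(y) = (y**2 + 5*y) + sqrt(y - 2*4) = (y**2 + 5*y) + sqrt(y - 8) = (y**2 + 5*y) + sqrt(-8 + y) = y**2 + sqrt(-8 + y) + 5*y)
l(-1)*614 = ((-1)**2 + sqrt(-8 - 1) + 5*(-1))*614 = (1 + sqrt(-9) - 5)*614 = (1 + 3*I - 5)*614 = (-4 + 3*I)*614 = -2456 + 1842*I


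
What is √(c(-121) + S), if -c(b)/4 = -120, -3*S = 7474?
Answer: I*√18102/3 ≈ 44.848*I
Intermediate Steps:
S = -7474/3 (S = -⅓*7474 = -7474/3 ≈ -2491.3)
c(b) = 480 (c(b) = -4*(-120) = 480)
√(c(-121) + S) = √(480 - 7474/3) = √(-6034/3) = I*√18102/3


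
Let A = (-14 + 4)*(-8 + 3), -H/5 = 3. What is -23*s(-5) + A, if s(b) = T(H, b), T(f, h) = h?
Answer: 165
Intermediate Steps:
H = -15 (H = -5*3 = -15)
A = 50 (A = -10*(-5) = 50)
s(b) = b
-23*s(-5) + A = -23*(-5) + 50 = 115 + 50 = 165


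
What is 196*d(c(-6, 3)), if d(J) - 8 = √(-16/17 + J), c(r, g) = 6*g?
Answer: 1568 + 196*√4930/17 ≈ 2377.5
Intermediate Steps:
d(J) = 8 + √(-16/17 + J)
196*d(c(-6, 3)) = 196*(8 + √(-272 + 289*(6*3))/17) = 196*(8 + √(-272 + 289*18)/17) = 196*(8 + √(-272 + 5202)/17) = 196*(8 + √4930/17) = 1568 + 196*√4930/17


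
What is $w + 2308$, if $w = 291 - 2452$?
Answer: $147$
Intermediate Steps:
$w = -2161$
$w + 2308 = -2161 + 2308 = 147$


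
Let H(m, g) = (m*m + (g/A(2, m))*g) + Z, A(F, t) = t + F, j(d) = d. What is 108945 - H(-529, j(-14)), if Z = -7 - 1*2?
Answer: -90057253/527 ≈ -1.7089e+5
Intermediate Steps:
A(F, t) = F + t
Z = -9 (Z = -7 - 2 = -9)
H(m, g) = -9 + m² + g²/(2 + m) (H(m, g) = (m*m + (g/(2 + m))*g) - 9 = (m² + g²/(2 + m)) - 9 = -9 + m² + g²/(2 + m))
108945 - H(-529, j(-14)) = 108945 - ((-14)² + (-9 + (-529)²)*(2 - 529))/(2 - 529) = 108945 - (196 + (-9 + 279841)*(-527))/(-527) = 108945 - (-1)*(196 + 279832*(-527))/527 = 108945 - (-1)*(196 - 147471464)/527 = 108945 - (-1)*(-147471268)/527 = 108945 - 1*147471268/527 = 108945 - 147471268/527 = -90057253/527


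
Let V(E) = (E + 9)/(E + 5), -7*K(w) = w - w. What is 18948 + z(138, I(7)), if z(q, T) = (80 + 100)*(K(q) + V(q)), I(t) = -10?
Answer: 2736024/143 ≈ 19133.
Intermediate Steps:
K(w) = 0 (K(w) = -(w - w)/7 = -⅐*0 = 0)
V(E) = (9 + E)/(5 + E)
z(q, T) = 180*(9 + q)/(5 + q) (z(q, T) = (80 + 100)*(0 + (9 + q)/(5 + q)) = 180*((9 + q)/(5 + q)) = 180*(9 + q)/(5 + q))
18948 + z(138, I(7)) = 18948 + 180*(9 + 138)/(5 + 138) = 18948 + 180*147/143 = 18948 + 180*(1/143)*147 = 18948 + 26460/143 = 2736024/143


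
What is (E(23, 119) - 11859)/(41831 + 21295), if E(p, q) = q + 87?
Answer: -11653/63126 ≈ -0.18460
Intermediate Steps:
E(p, q) = 87 + q
(E(23, 119) - 11859)/(41831 + 21295) = ((87 + 119) - 11859)/(41831 + 21295) = (206 - 11859)/63126 = -11653*1/63126 = -11653/63126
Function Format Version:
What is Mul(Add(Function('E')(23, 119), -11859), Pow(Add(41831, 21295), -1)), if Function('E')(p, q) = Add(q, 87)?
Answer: Rational(-11653, 63126) ≈ -0.18460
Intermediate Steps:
Function('E')(p, q) = Add(87, q)
Mul(Add(Function('E')(23, 119), -11859), Pow(Add(41831, 21295), -1)) = Mul(Add(Add(87, 119), -11859), Pow(Add(41831, 21295), -1)) = Mul(Add(206, -11859), Pow(63126, -1)) = Mul(-11653, Rational(1, 63126)) = Rational(-11653, 63126)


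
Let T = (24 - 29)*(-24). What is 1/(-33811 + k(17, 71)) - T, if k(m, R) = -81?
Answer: -4067041/33892 ≈ -120.00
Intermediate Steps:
T = 120 (T = -5*(-24) = 120)
1/(-33811 + k(17, 71)) - T = 1/(-33811 - 81) - 1*120 = 1/(-33892) - 120 = -1/33892 - 120 = -4067041/33892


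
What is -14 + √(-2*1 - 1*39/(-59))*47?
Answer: -14 + 47*I*√4661/59 ≈ -14.0 + 54.386*I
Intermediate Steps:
-14 + √(-2*1 - 1*39/(-59))*47 = -14 + √(-2 - 39*(-1/59))*47 = -14 + √(-2 + 39/59)*47 = -14 + √(-79/59)*47 = -14 + (I*√4661/59)*47 = -14 + 47*I*√4661/59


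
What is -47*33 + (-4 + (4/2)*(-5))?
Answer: -1565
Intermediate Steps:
-47*33 + (-4 + (4/2)*(-5)) = -1551 + (-4 + (4*(½))*(-5)) = -1551 + (-4 + 2*(-5)) = -1551 + (-4 - 10) = -1551 - 14 = -1565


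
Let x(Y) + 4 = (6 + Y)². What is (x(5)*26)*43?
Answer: 130806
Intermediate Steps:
x(Y) = -4 + (6 + Y)²
(x(5)*26)*43 = ((-4 + (6 + 5)²)*26)*43 = ((-4 + 11²)*26)*43 = ((-4 + 121)*26)*43 = (117*26)*43 = 3042*43 = 130806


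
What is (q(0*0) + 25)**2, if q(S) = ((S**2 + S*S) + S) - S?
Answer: 625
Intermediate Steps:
q(S) = 2*S**2 (q(S) = ((S**2 + S**2) + S) - S = (2*S**2 + S) - S = (S + 2*S**2) - S = 2*S**2)
(q(0*0) + 25)**2 = (2*(0*0)**2 + 25)**2 = (2*0**2 + 25)**2 = (2*0 + 25)**2 = (0 + 25)**2 = 25**2 = 625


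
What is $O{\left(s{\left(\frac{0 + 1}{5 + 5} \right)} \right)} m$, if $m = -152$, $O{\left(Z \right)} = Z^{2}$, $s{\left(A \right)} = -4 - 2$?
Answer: $-5472$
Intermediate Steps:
$s{\left(A \right)} = -6$ ($s{\left(A \right)} = -4 - 2 = -6$)
$O{\left(s{\left(\frac{0 + 1}{5 + 5} \right)} \right)} m = \left(-6\right)^{2} \left(-152\right) = 36 \left(-152\right) = -5472$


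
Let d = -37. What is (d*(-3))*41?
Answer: 4551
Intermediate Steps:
(d*(-3))*41 = -37*(-3)*41 = 111*41 = 4551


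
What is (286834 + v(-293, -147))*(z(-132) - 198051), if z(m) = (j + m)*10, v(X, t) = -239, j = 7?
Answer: -57118670095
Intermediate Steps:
z(m) = 70 + 10*m (z(m) = (7 + m)*10 = 70 + 10*m)
(286834 + v(-293, -147))*(z(-132) - 198051) = (286834 - 239)*((70 + 10*(-132)) - 198051) = 286595*((70 - 1320) - 198051) = 286595*(-1250 - 198051) = 286595*(-199301) = -57118670095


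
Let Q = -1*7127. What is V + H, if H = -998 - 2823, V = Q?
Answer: -10948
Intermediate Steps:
Q = -7127
V = -7127
H = -3821
V + H = -7127 - 3821 = -10948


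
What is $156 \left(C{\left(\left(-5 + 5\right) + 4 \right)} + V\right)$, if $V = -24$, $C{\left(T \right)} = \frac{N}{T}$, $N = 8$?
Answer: $-3432$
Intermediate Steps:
$C{\left(T \right)} = \frac{8}{T}$
$156 \left(C{\left(\left(-5 + 5\right) + 4 \right)} + V\right) = 156 \left(\frac{8}{\left(-5 + 5\right) + 4} - 24\right) = 156 \left(\frac{8}{0 + 4} - 24\right) = 156 \left(\frac{8}{4} - 24\right) = 156 \left(8 \cdot \frac{1}{4} - 24\right) = 156 \left(2 - 24\right) = 156 \left(-22\right) = -3432$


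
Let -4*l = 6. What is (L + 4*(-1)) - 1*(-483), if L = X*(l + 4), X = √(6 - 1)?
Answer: 479 + 5*√5/2 ≈ 484.59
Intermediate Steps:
X = √5 ≈ 2.2361
l = -3/2 (l = -¼*6 = -3/2 ≈ -1.5000)
L = 5*√5/2 (L = √5*(-3/2 + 4) = √5*(5/2) = 5*√5/2 ≈ 5.5902)
(L + 4*(-1)) - 1*(-483) = (5*√5/2 + 4*(-1)) - 1*(-483) = (5*√5/2 - 4) + 483 = (-4 + 5*√5/2) + 483 = 479 + 5*√5/2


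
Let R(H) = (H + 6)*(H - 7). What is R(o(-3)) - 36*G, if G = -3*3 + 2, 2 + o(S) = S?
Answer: 240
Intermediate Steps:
o(S) = -2 + S
G = -7 (G = -9 + 2 = -7)
R(H) = (-7 + H)*(6 + H) (R(H) = (6 + H)*(-7 + H) = (-7 + H)*(6 + H))
R(o(-3)) - 36*G = (-42 + (-2 - 3)² - (-2 - 3)) - 36*(-7) = (-42 + (-5)² - 1*(-5)) + 252 = (-42 + 25 + 5) + 252 = -12 + 252 = 240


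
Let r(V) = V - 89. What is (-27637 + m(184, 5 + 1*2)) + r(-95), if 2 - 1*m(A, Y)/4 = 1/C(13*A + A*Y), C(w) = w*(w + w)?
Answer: -188327385601/6771200 ≈ -27813.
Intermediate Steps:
C(w) = 2*w² (C(w) = w*(2*w) = 2*w²)
m(A, Y) = 8 - 2/(13*A + A*Y)² (m(A, Y) = 8 - 4*1/(2*(13*A + A*Y)²) = 8 - 2/(13*A + A*Y)²)
r(V) = -89 + V
(-27637 + m(184, 5 + 1*2)) + r(-95) = (-27637 + (8 - 2/(184²*(13 + (5 + 1*2))²))) + (-89 - 95) = (-27637 + (8 - 2*1/33856/(13 + (5 + 2))²)) - 184 = (-27637 + (8 - 2*1/33856/(13 + 7)²)) - 184 = (-27637 + (8 - 2*1/33856/20²)) - 184 = (-27637 + (8 - 2*1/33856*1/400)) - 184 = (-27637 + (8 - 1/6771200)) - 184 = (-27637 + 54169599/6771200) - 184 = -187081484801/6771200 - 184 = -188327385601/6771200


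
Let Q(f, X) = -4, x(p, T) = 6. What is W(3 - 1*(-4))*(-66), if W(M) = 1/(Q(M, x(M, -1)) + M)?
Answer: -22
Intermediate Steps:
W(M) = 1/(-4 + M)
W(3 - 1*(-4))*(-66) = -66/(-4 + (3 - 1*(-4))) = -66/(-4 + (3 + 4)) = -66/(-4 + 7) = -66/3 = (⅓)*(-66) = -22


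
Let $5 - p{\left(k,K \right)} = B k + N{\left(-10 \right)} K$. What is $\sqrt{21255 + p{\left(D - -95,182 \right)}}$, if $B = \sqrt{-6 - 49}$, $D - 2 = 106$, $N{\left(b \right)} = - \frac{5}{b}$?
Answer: $\sqrt{21169 - 203 i \sqrt{55}} \approx 145.59 - 5.1704 i$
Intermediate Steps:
$D = 108$ ($D = 2 + 106 = 108$)
$B = i \sqrt{55}$ ($B = \sqrt{-55} = i \sqrt{55} \approx 7.4162 i$)
$p{\left(k,K \right)} = 5 - \frac{K}{2} - i k \sqrt{55}$ ($p{\left(k,K \right)} = 5 - \left(i \sqrt{55} k + - \frac{5}{-10} K\right) = 5 - \left(i k \sqrt{55} + \left(-5\right) \left(- \frac{1}{10}\right) K\right) = 5 - \left(i k \sqrt{55} + \frac{K}{2}\right) = 5 - \left(\frac{K}{2} + i k \sqrt{55}\right) = 5 - \frac{K}{2} - i k \sqrt{55}$)
$\sqrt{21255 + p{\left(D - -95,182 \right)}} = \sqrt{21255 - \left(86 + i \left(108 - -95\right) \sqrt{55}\right)} = \sqrt{21255 - \left(86 + i \left(108 + 95\right) \sqrt{55}\right)} = \sqrt{21255 - \left(86 + i 203 \sqrt{55}\right)} = \sqrt{21255 - \left(86 + 203 i \sqrt{55}\right)} = \sqrt{21169 - 203 i \sqrt{55}}$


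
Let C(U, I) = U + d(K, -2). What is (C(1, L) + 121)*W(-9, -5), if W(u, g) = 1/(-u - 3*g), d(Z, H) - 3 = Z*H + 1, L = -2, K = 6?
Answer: 19/4 ≈ 4.7500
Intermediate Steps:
d(Z, H) = 4 + H*Z (d(Z, H) = 3 + (Z*H + 1) = 3 + (H*Z + 1) = 3 + (1 + H*Z) = 4 + H*Z)
C(U, I) = -8 + U (C(U, I) = U + (4 - 2*6) = U + (4 - 12) = U - 8 = -8 + U)
(C(1, L) + 121)*W(-9, -5) = ((-8 + 1) + 121)*(-1/(-9 + 3*(-5))) = (-7 + 121)*(-1/(-9 - 15)) = 114*(-1/(-24)) = 114*(-1*(-1/24)) = 114*(1/24) = 19/4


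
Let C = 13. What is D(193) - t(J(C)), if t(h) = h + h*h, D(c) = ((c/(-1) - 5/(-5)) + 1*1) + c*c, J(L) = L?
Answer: 36876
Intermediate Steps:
D(c) = 2 + c² - c (D(c) = ((c*(-1) - 5*(-⅕)) + 1) + c² = ((-c + 1) + 1) + c² = ((1 - c) + 1) + c² = (2 - c) + c² = 2 + c² - c)
t(h) = h + h²
D(193) - t(J(C)) = (2 + 193² - 1*193) - 13*(1 + 13) = (2 + 37249 - 193) - 13*14 = 37058 - 1*182 = 37058 - 182 = 36876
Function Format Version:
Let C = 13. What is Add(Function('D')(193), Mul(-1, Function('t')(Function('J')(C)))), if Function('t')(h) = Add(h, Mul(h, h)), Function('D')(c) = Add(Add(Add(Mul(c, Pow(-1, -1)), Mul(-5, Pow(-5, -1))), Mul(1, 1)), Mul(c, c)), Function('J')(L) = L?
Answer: 36876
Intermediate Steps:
Function('D')(c) = Add(2, Pow(c, 2), Mul(-1, c)) (Function('D')(c) = Add(Add(Add(Mul(c, -1), Mul(-5, Rational(-1, 5))), 1), Pow(c, 2)) = Add(Add(Add(Mul(-1, c), 1), 1), Pow(c, 2)) = Add(Add(Add(1, Mul(-1, c)), 1), Pow(c, 2)) = Add(Add(2, Mul(-1, c)), Pow(c, 2)) = Add(2, Pow(c, 2), Mul(-1, c)))
Function('t')(h) = Add(h, Pow(h, 2))
Add(Function('D')(193), Mul(-1, Function('t')(Function('J')(C)))) = Add(Add(2, Pow(193, 2), Mul(-1, 193)), Mul(-1, Mul(13, Add(1, 13)))) = Add(Add(2, 37249, -193), Mul(-1, Mul(13, 14))) = Add(37058, Mul(-1, 182)) = Add(37058, -182) = 36876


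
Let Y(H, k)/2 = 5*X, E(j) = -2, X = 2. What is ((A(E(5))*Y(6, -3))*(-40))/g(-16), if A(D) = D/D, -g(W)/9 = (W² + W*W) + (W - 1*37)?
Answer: 800/4131 ≈ 0.19366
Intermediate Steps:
g(W) = 333 - 18*W² - 9*W (g(W) = -9*((W² + W*W) + (W - 1*37)) = -9*((W² + W²) + (W - 37)) = -9*(2*W² + (-37 + W)) = -9*(-37 + W + 2*W²) = 333 - 18*W² - 9*W)
A(D) = 1
Y(H, k) = 20 (Y(H, k) = 2*(5*2) = 2*10 = 20)
((A(E(5))*Y(6, -3))*(-40))/g(-16) = ((1*20)*(-40))/(333 - 18*(-16)² - 9*(-16)) = (20*(-40))/(333 - 18*256 + 144) = -800/(333 - 4608 + 144) = -800/(-4131) = -800*(-1/4131) = 800/4131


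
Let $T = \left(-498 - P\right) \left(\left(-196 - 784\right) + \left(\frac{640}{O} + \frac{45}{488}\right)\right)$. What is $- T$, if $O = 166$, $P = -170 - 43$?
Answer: $- \frac{11267197125}{40504} \approx -2.7818 \cdot 10^{5}$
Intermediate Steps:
$P = -213$
$T = \frac{11267197125}{40504}$ ($T = \left(-498 - -213\right) \left(\left(-196 - 784\right) + \left(\frac{640}{166} + \frac{45}{488}\right)\right) = \left(-498 + 213\right) \left(\left(-196 - 784\right) + \left(640 \cdot \frac{1}{166} + 45 \cdot \frac{1}{488}\right)\right) = - 285 \left(-980 + \left(\frac{320}{83} + \frac{45}{488}\right)\right) = - 285 \left(-980 + \frac{159895}{40504}\right) = \left(-285\right) \left(- \frac{39534025}{40504}\right) = \frac{11267197125}{40504} \approx 2.7818 \cdot 10^{5}$)
$- T = \left(-1\right) \frac{11267197125}{40504} = - \frac{11267197125}{40504}$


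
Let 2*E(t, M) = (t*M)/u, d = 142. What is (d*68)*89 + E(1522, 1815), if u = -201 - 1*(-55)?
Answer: 124088849/146 ≈ 8.4992e+5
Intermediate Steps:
u = -146 (u = -201 + 55 = -146)
E(t, M) = -M*t/292 (E(t, M) = ((t*M)/(-146))/2 = ((M*t)*(-1/146))/2 = (-M*t/146)/2 = -M*t/292)
(d*68)*89 + E(1522, 1815) = (142*68)*89 - 1/292*1815*1522 = 9656*89 - 1381215/146 = 859384 - 1381215/146 = 124088849/146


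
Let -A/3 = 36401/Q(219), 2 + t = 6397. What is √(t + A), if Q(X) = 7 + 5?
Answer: I*√10821/2 ≈ 52.012*I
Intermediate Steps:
t = 6395 (t = -2 + 6397 = 6395)
Q(X) = 12
A = -36401/4 (A = -109203/12 = -3*36401/12 = -36401/4 ≈ -9100.3)
√(t + A) = √(6395 - 36401/4) = √(-10821/4) = I*√10821/2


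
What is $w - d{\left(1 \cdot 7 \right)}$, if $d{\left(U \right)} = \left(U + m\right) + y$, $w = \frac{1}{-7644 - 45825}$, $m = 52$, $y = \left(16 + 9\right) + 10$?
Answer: $- \frac{5026087}{53469} \approx -94.0$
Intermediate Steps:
$y = 35$ ($y = 25 + 10 = 35$)
$w = - \frac{1}{53469}$ ($w = \frac{1}{-53469} = - \frac{1}{53469} \approx -1.8702 \cdot 10^{-5}$)
$d{\left(U \right)} = 87 + U$ ($d{\left(U \right)} = \left(U + 52\right) + 35 = \left(52 + U\right) + 35 = 87 + U$)
$w - d{\left(1 \cdot 7 \right)} = - \frac{1}{53469} - \left(87 + 1 \cdot 7\right) = - \frac{1}{53469} - \left(87 + 7\right) = - \frac{1}{53469} - 94 = - \frac{5026087}{53469}$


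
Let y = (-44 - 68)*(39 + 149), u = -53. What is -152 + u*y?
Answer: 1115816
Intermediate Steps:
y = -21056 (y = -112*188 = -21056)
-152 + u*y = -152 - 53*(-21056) = -152 + 1115968 = 1115816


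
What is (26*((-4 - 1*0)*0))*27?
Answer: 0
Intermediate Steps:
(26*((-4 - 1*0)*0))*27 = (26*((-4 + 0)*0))*27 = (26*(-4*0))*27 = (26*0)*27 = 0*27 = 0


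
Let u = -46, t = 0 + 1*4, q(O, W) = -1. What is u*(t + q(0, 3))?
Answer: -138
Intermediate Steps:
t = 4 (t = 0 + 4 = 4)
u*(t + q(0, 3)) = -46*(4 - 1) = -46*3 = -138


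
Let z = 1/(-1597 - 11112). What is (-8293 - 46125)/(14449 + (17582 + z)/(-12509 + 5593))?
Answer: -4783094271592/1269777820719 ≈ -3.7669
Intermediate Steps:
z = -1/12709 (z = 1/(-12709) = -1/12709 ≈ -7.8684e-5)
(-8293 - 46125)/(14449 + (17582 + z)/(-12509 + 5593)) = (-8293 - 46125)/(14449 + (17582 - 1/12709)/(-12509 + 5593)) = -54418/(14449 + (223449637/12709)/(-6916)) = -54418/(14449 + (223449637/12709)*(-1/6916)) = -54418/(14449 - 223449637/87895444) = -54418/1269777820719/87895444 = -54418*87895444/1269777820719 = -4783094271592/1269777820719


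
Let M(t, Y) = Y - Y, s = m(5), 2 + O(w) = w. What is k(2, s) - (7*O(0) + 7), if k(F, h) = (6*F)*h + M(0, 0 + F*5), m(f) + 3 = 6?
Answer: 43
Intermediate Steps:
m(f) = 3 (m(f) = -3 + 6 = 3)
O(w) = -2 + w
s = 3
M(t, Y) = 0
k(F, h) = 6*F*h (k(F, h) = (6*F)*h + 0 = 6*F*h + 0 = 6*F*h)
k(2, s) - (7*O(0) + 7) = 6*2*3 - (7*(-2 + 0) + 7) = 36 - (7*(-2) + 7) = 36 - (-14 + 7) = 36 - 1*(-7) = 36 + 7 = 43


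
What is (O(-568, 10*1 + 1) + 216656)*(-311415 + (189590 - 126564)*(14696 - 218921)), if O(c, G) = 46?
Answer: -2789343994218030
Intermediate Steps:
(O(-568, 10*1 + 1) + 216656)*(-311415 + (189590 - 126564)*(14696 - 218921)) = (46 + 216656)*(-311415 + (189590 - 126564)*(14696 - 218921)) = 216702*(-311415 + 63026*(-204225)) = 216702*(-311415 - 12871484850) = 216702*(-12871796265) = -2789343994218030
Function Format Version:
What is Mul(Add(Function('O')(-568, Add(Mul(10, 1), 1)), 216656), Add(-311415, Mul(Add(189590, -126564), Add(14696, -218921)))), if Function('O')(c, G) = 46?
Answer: -2789343994218030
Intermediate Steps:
Mul(Add(Function('O')(-568, Add(Mul(10, 1), 1)), 216656), Add(-311415, Mul(Add(189590, -126564), Add(14696, -218921)))) = Mul(Add(46, 216656), Add(-311415, Mul(Add(189590, -126564), Add(14696, -218921)))) = Mul(216702, Add(-311415, Mul(63026, -204225))) = Mul(216702, Add(-311415, -12871484850)) = Mul(216702, -12871796265) = -2789343994218030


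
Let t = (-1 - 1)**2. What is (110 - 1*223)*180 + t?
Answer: -20336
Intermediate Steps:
t = 4 (t = (-2)**2 = 4)
(110 - 1*223)*180 + t = (110 - 1*223)*180 + 4 = (110 - 223)*180 + 4 = -113*180 + 4 = -20340 + 4 = -20336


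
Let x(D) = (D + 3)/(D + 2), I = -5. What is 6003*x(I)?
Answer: 4002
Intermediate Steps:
x(D) = (3 + D)/(2 + D)
6003*x(I) = 6003*((3 - 5)/(2 - 5)) = 6003*(-2/(-3)) = 6003*(-⅓*(-2)) = 6003*(⅔) = 4002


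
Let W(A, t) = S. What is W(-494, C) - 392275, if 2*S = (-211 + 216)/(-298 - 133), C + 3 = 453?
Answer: -338141055/862 ≈ -3.9228e+5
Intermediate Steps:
C = 450 (C = -3 + 453 = 450)
S = -5/862 (S = ((-211 + 216)/(-298 - 133))/2 = (5/(-431))/2 = (5*(-1/431))/2 = (1/2)*(-5/431) = -5/862 ≈ -0.0058005)
W(A, t) = -5/862
W(-494, C) - 392275 = -5/862 - 392275 = -338141055/862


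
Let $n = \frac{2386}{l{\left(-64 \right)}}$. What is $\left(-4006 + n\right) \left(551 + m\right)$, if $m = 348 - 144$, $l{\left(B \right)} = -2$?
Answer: $-3925245$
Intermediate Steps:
$n = -1193$ ($n = \frac{2386}{-2} = 2386 \left(- \frac{1}{2}\right) = -1193$)
$m = 204$ ($m = 348 - 144 = 204$)
$\left(-4006 + n\right) \left(551 + m\right) = \left(-4006 - 1193\right) \left(551 + 204\right) = \left(-5199\right) 755 = -3925245$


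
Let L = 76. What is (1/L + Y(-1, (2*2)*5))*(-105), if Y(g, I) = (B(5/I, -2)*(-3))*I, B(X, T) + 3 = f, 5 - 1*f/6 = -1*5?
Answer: 27291495/76 ≈ 3.5910e+5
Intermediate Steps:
f = 60 (f = 30 - (-6)*5 = 30 - 6*(-5) = 30 + 30 = 60)
B(X, T) = 57 (B(X, T) = -3 + 60 = 57)
Y(g, I) = -171*I (Y(g, I) = (57*(-3))*I = -171*I)
(1/L + Y(-1, (2*2)*5))*(-105) = (1/76 - 171*2*2*5)*(-105) = (1/76 - 684*5)*(-105) = (1/76 - 171*20)*(-105) = (1/76 - 3420)*(-105) = -259919/76*(-105) = 27291495/76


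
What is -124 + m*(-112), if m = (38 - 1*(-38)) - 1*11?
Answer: -7404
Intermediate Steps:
m = 65 (m = (38 + 38) - 11 = 76 - 11 = 65)
-124 + m*(-112) = -124 + 65*(-112) = -124 - 7280 = -7404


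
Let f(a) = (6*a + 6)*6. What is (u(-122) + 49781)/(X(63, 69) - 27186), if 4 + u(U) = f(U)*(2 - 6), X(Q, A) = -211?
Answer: -67201/27397 ≈ -2.4529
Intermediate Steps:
f(a) = 36 + 36*a (f(a) = (6 + 6*a)*6 = 36 + 36*a)
u(U) = -148 - 144*U (u(U) = -4 + (36 + 36*U)*(2 - 6) = -4 + (36 + 36*U)*(-4) = -4 + (-144 - 144*U) = -148 - 144*U)
(u(-122) + 49781)/(X(63, 69) - 27186) = ((-148 - 144*(-122)) + 49781)/(-211 - 27186) = ((-148 + 17568) + 49781)/(-27397) = (17420 + 49781)*(-1/27397) = 67201*(-1/27397) = -67201/27397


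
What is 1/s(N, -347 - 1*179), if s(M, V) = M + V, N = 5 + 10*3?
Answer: -1/491 ≈ -0.0020367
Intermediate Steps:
N = 35 (N = 5 + 30 = 35)
1/s(N, -347 - 1*179) = 1/(35 + (-347 - 1*179)) = 1/(35 + (-347 - 179)) = 1/(35 - 526) = 1/(-491) = -1/491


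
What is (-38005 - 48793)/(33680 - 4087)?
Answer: -86798/29593 ≈ -2.9331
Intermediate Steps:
(-38005 - 48793)/(33680 - 4087) = -86798/29593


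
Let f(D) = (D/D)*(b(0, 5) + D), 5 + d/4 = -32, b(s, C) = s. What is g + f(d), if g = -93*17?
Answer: -1729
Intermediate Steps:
d = -148 (d = -20 + 4*(-32) = -20 - 128 = -148)
g = -1581
f(D) = D (f(D) = (D/D)*(0 + D) = 1*D = D)
g + f(d) = -1581 - 148 = -1729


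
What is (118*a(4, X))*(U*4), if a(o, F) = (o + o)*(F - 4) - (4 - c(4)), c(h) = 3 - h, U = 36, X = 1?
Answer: -492768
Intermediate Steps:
a(o, F) = -5 + 2*o*(-4 + F) (a(o, F) = (o + o)*(F - 4) - (4 - (3 - 1*4)) = (2*o)*(-4 + F) - (4 - (3 - 4)) = 2*o*(-4 + F) - (4 - 1*(-1)) = 2*o*(-4 + F) - (4 + 1) = 2*o*(-4 + F) - 1*5 = 2*o*(-4 + F) - 5 = -5 + 2*o*(-4 + F))
(118*a(4, X))*(U*4) = (118*(-5 - 8*4 + 2*1*4))*(36*4) = (118*(-5 - 32 + 8))*144 = (118*(-29))*144 = -3422*144 = -492768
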